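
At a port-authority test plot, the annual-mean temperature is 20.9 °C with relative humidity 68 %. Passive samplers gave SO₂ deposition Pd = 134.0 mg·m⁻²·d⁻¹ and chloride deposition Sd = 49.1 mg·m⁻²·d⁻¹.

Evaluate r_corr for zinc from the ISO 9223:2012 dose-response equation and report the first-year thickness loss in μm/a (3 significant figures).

zinc: f(T) = -0.071·(T−10) [T>10 °C] = -0.7739
  Pd branch = 0.0129·Pd^0.44·e^(0.046·RH+f) = 1.172 μm/a
  Sd branch = 0.0175·Sd^0.57·e^(0.008·RH+0.085·T) = 1.64 μm/a
  r_corr = 1.172 + 1.64 = 2.811 μm/a

r_corr = 2.81 μm/a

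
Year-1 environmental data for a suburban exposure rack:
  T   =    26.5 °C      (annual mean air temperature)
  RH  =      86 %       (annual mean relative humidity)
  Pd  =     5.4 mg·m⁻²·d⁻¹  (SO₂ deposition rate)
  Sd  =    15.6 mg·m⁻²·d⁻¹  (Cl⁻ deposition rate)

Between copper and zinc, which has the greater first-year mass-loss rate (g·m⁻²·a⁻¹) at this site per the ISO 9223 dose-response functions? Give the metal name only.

copper: temperature factor f = -0.080·(16.5) = -1.3200
  SO₂ term: 0.0053·5.4^0.26·exp(0.059·86-1.3200) = 0.3508
  Sd branch = 0.01025·Sd^0.27·e^(0.036·RH+0.049·T) = 1.743 μm/a
  r_corr = 0.3508 + 1.743 = 2.094 μm/a
  mass loss = 2.094 μm/a × 8.96 g/cm³ = 18.76 g·m⁻²·a⁻¹
zinc: temperature factor f = -0.071·(16.5) = -1.1715
  Pd branch = 0.0129·Pd^0.44·e^(0.046·RH+f) = 0.4387 μm/a
  Sd branch = 0.0175·Sd^0.57·e^(0.008·RH+0.085·T) = 1.585 μm/a
  sum: 0.4387 + 1.585 → r_corr = 2.024 μm/a
  mass loss = 2.024 μm/a × 7.14 g/cm³ = 14.45 g·m⁻²·a⁻¹
Ordering by g·m⁻²·a⁻¹: copper (18.8) > zinc (14.5)

copper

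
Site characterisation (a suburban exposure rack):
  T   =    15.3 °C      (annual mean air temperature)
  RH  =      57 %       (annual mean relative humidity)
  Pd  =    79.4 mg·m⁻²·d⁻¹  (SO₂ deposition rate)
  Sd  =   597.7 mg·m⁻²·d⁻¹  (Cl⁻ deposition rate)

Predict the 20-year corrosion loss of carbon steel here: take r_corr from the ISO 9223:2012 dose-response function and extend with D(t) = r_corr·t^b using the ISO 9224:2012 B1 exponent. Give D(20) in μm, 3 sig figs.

D(20) = 505 μm

carbon steel: f(T) = -0.054·(T−10) [T>10 °C] = -0.2862
  SO₂ term: 1.77·79.4^0.52·exp(0.02·57-0.2862) = 40.43
  Sd branch = 0.102·Sd^0.62·e^(0.033·RH+0.04·T) = 64.97 μm/a
  sum: 40.43 + 64.97 → r_corr = 105.4 μm/a
Long-term exponent b (ISO 9224 Table 2, B1) = 0.523
  D(20) = 105.4 × 20^0.523 = 105.4 × 4.791 = 505 μm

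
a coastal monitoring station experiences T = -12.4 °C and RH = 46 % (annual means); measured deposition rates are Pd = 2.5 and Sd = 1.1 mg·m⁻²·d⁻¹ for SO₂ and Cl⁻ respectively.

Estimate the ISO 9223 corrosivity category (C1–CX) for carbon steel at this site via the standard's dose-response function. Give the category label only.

C1

carbon steel: f(T) = +0.150·(T−10) [T≤10 °C] = -3.3600
  sulphur-dioxide contribution → 0.2484 μm/a
  chloride contribution → 0.3007 μm/a
  total first-year rate 0.5491 μm/a
ISO 9223 Table 2 (carbon steel): 0 < 0.549 ≤ 1.3 μm/a ⇒ C1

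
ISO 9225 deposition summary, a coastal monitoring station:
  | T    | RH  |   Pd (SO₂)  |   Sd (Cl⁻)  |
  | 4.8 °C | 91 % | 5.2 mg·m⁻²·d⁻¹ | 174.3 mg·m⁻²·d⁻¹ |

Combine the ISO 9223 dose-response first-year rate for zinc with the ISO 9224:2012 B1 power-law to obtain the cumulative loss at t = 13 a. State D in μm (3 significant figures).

zinc: temperature factor f = +0.038·(-5.2) = -0.1976
  sulphur-dioxide contribution → 1.438 μm/a
  chloride contribution → 1.033 μm/a
  total first-year rate 2.471 μm/a
Long-term exponent b (ISO 9224 Table 2, B1) = 0.813
  D(13) = 2.471 × 13^0.813 = 2.471 × 8.047 = 19.88 μm

D(13) = 19.9 μm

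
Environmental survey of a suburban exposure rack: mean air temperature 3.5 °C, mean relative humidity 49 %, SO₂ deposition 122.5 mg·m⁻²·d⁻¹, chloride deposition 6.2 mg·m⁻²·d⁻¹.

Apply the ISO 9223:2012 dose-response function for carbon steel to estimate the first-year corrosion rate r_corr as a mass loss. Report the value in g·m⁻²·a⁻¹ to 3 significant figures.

carbon steel: temperature factor f = +0.150·(-6.5) = -0.9750
  Pd branch = 1.77·Pd^0.52·e^(0.02·RH+f) = 21.68 μm/a
  Sd branch = 0.102·Sd^0.62·e^(0.033·RH+0.04·T) = 1.832 μm/a
  sum: 21.68 + 1.832 → r_corr = 23.51 μm/a
Convert to mass loss: 23.51 μm/a × 7.85 g/cm³ = 184.5 g·m⁻²·a⁻¹

r_corr = 185 g·m⁻²·a⁻¹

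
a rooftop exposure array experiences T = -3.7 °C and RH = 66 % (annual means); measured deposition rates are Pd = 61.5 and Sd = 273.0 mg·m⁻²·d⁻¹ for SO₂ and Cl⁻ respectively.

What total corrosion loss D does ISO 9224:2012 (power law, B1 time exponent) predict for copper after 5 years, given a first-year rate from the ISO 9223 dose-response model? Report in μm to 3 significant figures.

copper: T≤10 °C ⇒ hinge +0.126·(-3.7−10) = -1.7262
  Pd branch = 0.0053·Pd^0.26·e^(0.059·RH+f) = 0.1352 μm/a
  Sd branch = 0.01025·Sd^0.27·e^(0.036·RH+0.049·T) = 0.4184 μm/a
  r_corr = 0.1352 + 0.4184 = 0.5536 μm/a
ISO 9224: D(t) = r_corr · t^b with b = 0.667 (copper, B1)
  D(5) = 0.5536 × 5^0.667 = 0.5536 × 2.926 = 1.62 μm

D(5) = 1.62 μm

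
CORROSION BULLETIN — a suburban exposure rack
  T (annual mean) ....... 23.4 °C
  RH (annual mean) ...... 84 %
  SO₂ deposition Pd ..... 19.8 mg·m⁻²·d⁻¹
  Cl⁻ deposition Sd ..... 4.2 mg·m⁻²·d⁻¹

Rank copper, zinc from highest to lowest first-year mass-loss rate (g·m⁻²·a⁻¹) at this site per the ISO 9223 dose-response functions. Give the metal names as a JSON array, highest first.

copper: temperature factor f = -0.080·(13.4) = -1.0720
  sulphur-dioxide contribution → 0.56 μm/a
  chloride contribution → 0.9778 μm/a
  ⇒ r_corr(copper) = 1.538 μm/a
  mass loss = 1.538 μm/a × 8.96 g/cm³ = 13.78 g·m⁻²·a⁻¹
zinc: f(T) = -0.071·(T−10) [T>10 °C] = -0.9514
  sulphur-dioxide contribution → 0.8832 μm/a
  chloride contribution → 0.5675 μm/a
  ⇒ r_corr(zinc) = 1.451 μm/a
  mass loss = 1.451 μm/a × 7.14 g/cm³ = 10.36 g·m⁻²·a⁻¹
Ordering by g·m⁻²·a⁻¹: copper (13.8) > zinc (10.4)

["copper", "zinc"]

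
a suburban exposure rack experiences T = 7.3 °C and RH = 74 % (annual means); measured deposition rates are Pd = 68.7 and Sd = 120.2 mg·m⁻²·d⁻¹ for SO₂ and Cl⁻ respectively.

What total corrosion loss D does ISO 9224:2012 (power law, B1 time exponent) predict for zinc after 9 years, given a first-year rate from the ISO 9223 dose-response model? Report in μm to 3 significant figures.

D(9) = 18.8 μm

zinc: f(T) = +0.038·(T−10) [T≤10 °C] = -0.1026
  sulphur-dioxide contribution → 2.252 μm/a
  chloride contribution → 0.9019 μm/a
  total first-year rate 3.154 μm/a
Power-law: D(9) = r_corr · 9^0.813
  D(9) = 3.154 × 9^0.813 = 3.154 × 5.968 = 18.82 μm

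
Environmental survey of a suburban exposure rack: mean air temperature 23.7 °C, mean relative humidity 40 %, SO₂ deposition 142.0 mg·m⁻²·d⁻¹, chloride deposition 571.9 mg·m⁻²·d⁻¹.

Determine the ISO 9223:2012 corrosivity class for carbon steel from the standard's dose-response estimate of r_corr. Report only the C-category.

C4

carbon steel: f(T) = -0.054·(T−10) [T>10 °C] = -0.7398
  SO₂ term: 1.77·142.0^0.52·exp(0.02·40-0.7398) = 24.73
  Cl⁻ term: 0.102·571.9^0.62·exp(0.033·40+0.04·23.7) = 50.48
  sum: 24.73 + 50.48 → r_corr = 75.21 μm/a
Category bounds: 50…80 μm/a bracket r_corr ⇒ C4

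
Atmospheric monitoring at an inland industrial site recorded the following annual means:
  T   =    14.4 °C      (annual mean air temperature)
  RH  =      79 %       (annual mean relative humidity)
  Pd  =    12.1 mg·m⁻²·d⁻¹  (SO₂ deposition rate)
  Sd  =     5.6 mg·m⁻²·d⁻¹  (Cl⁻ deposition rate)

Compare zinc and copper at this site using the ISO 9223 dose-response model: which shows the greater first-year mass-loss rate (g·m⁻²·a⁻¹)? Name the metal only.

copper

zinc: f(T) = -0.071·(T−10) [T>10 °C] = -0.3124
  SO₂ term: 0.0129·12.1^0.44·exp(0.046·79-0.3124) = 1.07
  Sd branch = 0.0175·Sd^0.57·e^(0.008·RH+0.085·T) = 0.2989 μm/a
  sum: 1.07 + 0.2989 → r_corr = 1.369 μm/a
  mass loss = 1.369 μm/a × 7.14 g/cm³ = 9.777 g·m⁻²·a⁻¹
copper: T>10 °C ⇒ hinge -0.080·(14.4−10) = -0.3520
  SO₂ term: 0.0053·12.1^0.26·exp(0.059·79-0.3520) = 0.7537
  Sd branch = 0.01025·Sd^0.27·e^(0.036·RH+0.049·T) = 0.5679 μm/a
  sum: 0.7537 + 0.5679 → r_corr = 1.322 μm/a
  mass loss = 1.322 μm/a × 8.96 g/cm³ = 11.84 g·m⁻²·a⁻¹
Ordering by g·m⁻²·a⁻¹: copper (11.8) > zinc (9.78)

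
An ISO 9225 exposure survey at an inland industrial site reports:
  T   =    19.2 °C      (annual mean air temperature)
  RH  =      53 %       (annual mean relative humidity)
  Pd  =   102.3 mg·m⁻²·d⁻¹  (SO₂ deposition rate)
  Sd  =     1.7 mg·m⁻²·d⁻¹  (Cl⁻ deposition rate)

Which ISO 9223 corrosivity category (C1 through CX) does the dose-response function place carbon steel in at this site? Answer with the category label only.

carbon steel: temperature factor f = -0.054·(9.2) = -0.4968
  sulphur-dioxide contribution → 34.49 μm/a
  chloride contribution → 1.756 μm/a
  total first-year rate 36.25 μm/a
36.2 μm/a falls in (25, 50] for carbon steel → category C3

C3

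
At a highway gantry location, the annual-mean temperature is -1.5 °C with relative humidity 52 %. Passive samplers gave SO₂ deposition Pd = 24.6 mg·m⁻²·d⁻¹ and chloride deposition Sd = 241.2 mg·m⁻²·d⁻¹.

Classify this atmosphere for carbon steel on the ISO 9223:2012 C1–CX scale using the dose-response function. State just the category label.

carbon steel: f(T) = +0.150·(T−10) [T≤10 °C] = -1.7250
  Pd branch = 1.77·Pd^0.52·e^(0.02·RH+f) = 4.718 μm/a
  Cl⁻ term: 0.102·241.2^0.62·exp(0.033·52+0.04·-1.5) = 16.03
  r_corr = 4.718 + 16.03 = 20.75 μm/a
ISO 9223 Table 2 (carbon steel): 1.3 < 20.7 ≤ 25 μm/a ⇒ C2

C2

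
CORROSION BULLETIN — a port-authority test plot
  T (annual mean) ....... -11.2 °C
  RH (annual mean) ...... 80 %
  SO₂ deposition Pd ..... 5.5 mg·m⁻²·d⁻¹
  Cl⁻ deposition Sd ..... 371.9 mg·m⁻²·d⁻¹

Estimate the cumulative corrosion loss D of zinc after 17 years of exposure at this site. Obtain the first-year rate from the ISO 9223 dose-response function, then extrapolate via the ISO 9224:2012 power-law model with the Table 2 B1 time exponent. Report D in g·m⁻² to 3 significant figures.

zinc: temperature factor f = +0.038·(-21.2) = -0.8056
  SO₂ term: 0.0129·5.5^0.44·exp(0.046·80-0.8056) = 0.4838
  Cl⁻ term: 0.0175·371.9^0.57·exp(0.008·80+0.085·-11.2) = 0.3738
  r_corr = 0.4838 + 0.3738 = 0.8577 μm/a
Power-law: D(17) = r_corr · 17^0.813
  D(17) = 0.8577 × 17^0.813 = 0.8577 × 10.01 = 8.584 μm
  Mass loss = 8.584 μm × 7.14 g/cm³ = 61.29 g·m⁻²

D(17) = 61.3 g·m⁻²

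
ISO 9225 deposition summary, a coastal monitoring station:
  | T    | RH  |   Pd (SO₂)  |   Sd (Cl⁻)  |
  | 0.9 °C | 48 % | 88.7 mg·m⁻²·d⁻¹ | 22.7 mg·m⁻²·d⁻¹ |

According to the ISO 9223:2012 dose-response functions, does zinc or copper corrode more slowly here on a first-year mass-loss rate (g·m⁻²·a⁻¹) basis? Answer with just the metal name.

copper

zinc: temperature factor f = +0.038·(-9.1) = -0.3458
  SO₂ term: 0.0129·88.7^0.44·exp(0.046·48-0.3458) = 0.5976
  Cl⁻ term: 0.0175·22.7^0.57·exp(0.008·48+0.085·0.9) = 0.1644
  sum: 0.5976 + 0.1644 → r_corr = 0.762 μm/a
  mass loss = 0.762 μm/a × 7.14 g/cm³ = 5.441 g·m⁻²·a⁻¹
copper: T≤10 °C ⇒ hinge +0.126·(0.9−10) = -1.1466
  SO₂ term: 0.0053·88.7^0.26·exp(0.059·48-1.1466) = 0.09177
  Sd branch = 0.01025·Sd^0.27·e^(0.036·RH+0.049·T) = 0.1401 μm/a
  sum: 0.09177 + 0.1401 → r_corr = 0.2319 μm/a
  mass loss = 0.2319 μm/a × 8.96 g/cm³ = 2.078 g·m⁻²·a⁻¹
Ordering by g·m⁻²·a⁻¹: zinc (5.44) > copper (2.08)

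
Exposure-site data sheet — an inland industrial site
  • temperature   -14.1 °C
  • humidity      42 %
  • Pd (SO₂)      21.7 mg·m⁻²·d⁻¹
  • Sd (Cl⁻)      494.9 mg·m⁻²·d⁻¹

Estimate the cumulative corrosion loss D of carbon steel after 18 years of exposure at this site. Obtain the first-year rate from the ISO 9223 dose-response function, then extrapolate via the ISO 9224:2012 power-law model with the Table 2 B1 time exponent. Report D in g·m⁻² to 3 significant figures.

D(18) = 406 g·m⁻²

carbon steel: temperature factor f = +0.150·(-24.1) = -3.6150
  sulphur-dioxide contribution → 0.5467 μm/a
  chloride contribution → 10.87 μm/a
  total first-year rate 11.42 μm/a
Power-law: D(18) = r_corr · 18^0.523
  D(18) = 11.42 × 18^0.523 = 11.42 × 4.534 = 51.76 μm
  Mass loss = 51.76 μm × 7.85 g/cm³ = 406.3 g·m⁻²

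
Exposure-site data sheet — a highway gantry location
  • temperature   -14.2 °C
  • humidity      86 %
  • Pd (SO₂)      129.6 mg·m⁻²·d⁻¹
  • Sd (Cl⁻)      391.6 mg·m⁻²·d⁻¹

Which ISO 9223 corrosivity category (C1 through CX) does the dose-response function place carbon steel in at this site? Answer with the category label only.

C3

carbon steel: f(T) = +0.150·(T−10) [T≤10 °C] = -3.6300
  Pd branch = 1.77·Pd^0.52·e^(0.02·RH+f) = 3.289 μm/a
  Cl⁻ term: 0.102·391.6^0.62·exp(0.033·86+0.04·-14.2) = 40
  sum: 3.289 + 40 → r_corr = 43.28 μm/a
43.3 μm/a falls in (25, 50] for carbon steel → category C3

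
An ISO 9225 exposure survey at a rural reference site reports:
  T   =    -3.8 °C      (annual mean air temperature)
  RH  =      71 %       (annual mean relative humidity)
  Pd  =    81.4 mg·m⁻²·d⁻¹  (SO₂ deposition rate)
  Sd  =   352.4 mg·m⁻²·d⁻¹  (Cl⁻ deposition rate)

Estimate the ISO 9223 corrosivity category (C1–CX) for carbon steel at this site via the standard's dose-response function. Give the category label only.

carbon steel: T≤10 °C ⇒ hinge +0.150·(-3.8−10) = -2.0700
  Pd branch = 1.77·Pd^0.52·e^(0.02·RH+f) = 9.103 μm/a
  Cl⁻ term: 0.102·352.4^0.62·exp(0.033·71+0.04·-3.8) = 34.62
  r_corr = 9.103 + 34.62 = 43.72 μm/a
43.7 μm/a falls in (25, 50] for carbon steel → category C3

C3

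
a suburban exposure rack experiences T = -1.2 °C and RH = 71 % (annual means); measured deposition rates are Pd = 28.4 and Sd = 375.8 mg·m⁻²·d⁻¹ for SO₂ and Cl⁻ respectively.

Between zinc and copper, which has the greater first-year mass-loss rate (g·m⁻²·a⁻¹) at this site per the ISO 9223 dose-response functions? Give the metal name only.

zinc: f(T) = +0.038·(T−10) [T≤10 °C] = -0.4256
  sulphur-dioxide contribution → 0.963 μm/a
  chloride contribution → 0.8187 μm/a
  total first-year rate 1.782 μm/a
  mass loss = 1.782 μm/a × 7.14 g/cm³ = 12.72 g·m⁻²·a⁻¹
copper: f(T) = +0.126·(T−10) [T≤10 °C] = -1.4112
  sulphur-dioxide contribution → 0.2035 μm/a
  chloride contribution → 0.6173 μm/a
  ⇒ r_corr(copper) = 0.8208 μm/a
  mass loss = 0.8208 μm/a × 8.96 g/cm³ = 7.354 g·m⁻²·a⁻¹
Ordering by g·m⁻²·a⁻¹: zinc (12.7) > copper (7.35)

zinc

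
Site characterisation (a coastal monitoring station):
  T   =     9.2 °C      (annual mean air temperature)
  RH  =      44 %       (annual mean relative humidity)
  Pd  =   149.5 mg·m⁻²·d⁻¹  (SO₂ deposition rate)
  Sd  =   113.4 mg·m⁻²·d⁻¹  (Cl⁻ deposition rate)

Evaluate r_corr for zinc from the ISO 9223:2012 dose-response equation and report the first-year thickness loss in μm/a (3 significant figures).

zinc: T≤10 °C ⇒ hinge +0.038·(9.2−10) = -0.0304
  sulphur-dioxide contribution → 0.8575 μm/a
  chloride contribution → 0.8066 μm/a
  total first-year rate 1.664 μm/a

r_corr = 1.66 μm/a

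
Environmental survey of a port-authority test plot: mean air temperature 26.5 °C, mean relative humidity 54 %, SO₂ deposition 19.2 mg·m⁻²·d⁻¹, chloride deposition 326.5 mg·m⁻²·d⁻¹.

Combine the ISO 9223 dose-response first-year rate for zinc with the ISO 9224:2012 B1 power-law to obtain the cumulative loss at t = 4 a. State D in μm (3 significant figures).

D(4) = 22.0 μm

zinc: T>10 °C ⇒ hinge -0.071·(26.5−10) = -1.1715
  Pd branch = 0.0129·Pd^0.44·e^(0.046·RH+f) = 0.1759 μm/a
  Cl⁻ term: 0.0175·326.5^0.57·exp(0.008·54+0.085·26.5) = 6.947
  r_corr = 0.1759 + 6.947 = 7.123 μm/a
Power-law: D(4) = r_corr · 4^0.813
  D(4) = 7.123 × 4^0.813 = 7.123 × 3.087 = 21.99 μm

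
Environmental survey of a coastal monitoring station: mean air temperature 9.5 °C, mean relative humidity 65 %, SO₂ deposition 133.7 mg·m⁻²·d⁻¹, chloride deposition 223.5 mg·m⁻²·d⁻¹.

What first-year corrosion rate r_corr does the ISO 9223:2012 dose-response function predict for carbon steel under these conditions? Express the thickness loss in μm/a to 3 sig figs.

carbon steel: T≤10 °C ⇒ hinge +0.150·(9.5−10) = -0.0750
  sulphur-dioxide contribution → 76.84 μm/a
  chloride contribution → 36.45 μm/a
  ⇒ r_corr(carbon steel) = 113.3 μm/a

r_corr = 113 μm/a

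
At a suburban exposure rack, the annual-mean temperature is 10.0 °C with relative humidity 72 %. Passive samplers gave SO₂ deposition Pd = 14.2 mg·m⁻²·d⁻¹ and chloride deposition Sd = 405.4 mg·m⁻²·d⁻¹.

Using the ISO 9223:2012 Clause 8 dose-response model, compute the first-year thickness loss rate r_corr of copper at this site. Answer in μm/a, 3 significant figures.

copper: T≤10 °C ⇒ hinge +0.126·(10.0−10) = +0.0000
  sulphur-dioxide contribution → 0.7392 μm/a
  chloride contribution → 1.131 μm/a
  total first-year rate 1.87 μm/a

r_corr = 1.87 μm/a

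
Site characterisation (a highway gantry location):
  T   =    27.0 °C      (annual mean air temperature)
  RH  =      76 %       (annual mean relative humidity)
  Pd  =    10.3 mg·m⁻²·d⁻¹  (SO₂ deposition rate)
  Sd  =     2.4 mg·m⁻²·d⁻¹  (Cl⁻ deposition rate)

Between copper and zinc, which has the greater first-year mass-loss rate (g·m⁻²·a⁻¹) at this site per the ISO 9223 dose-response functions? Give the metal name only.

copper

copper: f(T) = -0.080·(T−10) [T>10 °C] = -1.3600
  Pd branch = 0.0053·Pd^0.26·e^(0.059·RH+f) = 0.221 μm/a
  Sd branch = 0.01025·Sd^0.27·e^(0.036·RH+0.049·T) = 0.7519 μm/a
  r_corr = 0.221 + 0.7519 = 0.9729 μm/a
  mass loss = 0.9729 μm/a × 8.96 g/cm³ = 8.717 g·m⁻²·a⁻¹
zinc: f(T) = -0.071·(T−10) [T>10 °C] = -1.2070
  SO₂ term: 0.0129·10.3^0.44·exp(0.046·76-1.2070) = 0.3551
  Cl⁻ term: 0.0175·2.4^0.57·exp(0.008·76+0.085·27.0) = 0.5254
  r_corr = 0.3551 + 0.5254 = 0.8805 μm/a
  mass loss = 0.8805 μm/a × 7.14 g/cm³ = 6.287 g·m⁻²·a⁻¹
Ordering by g·m⁻²·a⁻¹: copper (8.72) > zinc (6.29)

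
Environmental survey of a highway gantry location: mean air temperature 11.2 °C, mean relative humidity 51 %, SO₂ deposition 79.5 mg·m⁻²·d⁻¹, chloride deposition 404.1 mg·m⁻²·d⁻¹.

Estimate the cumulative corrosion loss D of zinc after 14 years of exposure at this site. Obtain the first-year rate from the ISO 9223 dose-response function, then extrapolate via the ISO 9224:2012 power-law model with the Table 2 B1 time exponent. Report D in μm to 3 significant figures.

zinc: T>10 °C ⇒ hinge -0.071·(11.2−10) = -0.0852
  SO₂ term: 0.0129·79.5^0.44·exp(0.046·51-0.0852) = 0.8484
  Cl⁻ term: 0.0175·404.1^0.57·exp(0.008·51+0.085·11.2) = 2.086
  sum: 0.8484 + 2.086 → r_corr = 2.935 μm/a
Power-law: D(14) = r_corr · 14^0.813
  D(14) = 2.935 × 14^0.813 = 2.935 × 8.547 = 25.08 μm

D(14) = 25.1 μm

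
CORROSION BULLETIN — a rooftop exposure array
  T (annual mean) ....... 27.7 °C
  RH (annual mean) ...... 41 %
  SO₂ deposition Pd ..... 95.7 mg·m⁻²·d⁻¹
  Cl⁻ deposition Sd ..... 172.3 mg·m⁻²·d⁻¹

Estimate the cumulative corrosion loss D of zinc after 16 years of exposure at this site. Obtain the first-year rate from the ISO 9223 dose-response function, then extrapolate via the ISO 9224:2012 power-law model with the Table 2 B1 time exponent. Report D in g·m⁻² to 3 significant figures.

D(16) = 340 g·m⁻²

zinc: f(T) = -0.071·(T−10) [T>10 °C] = -1.2567
  sulphur-dioxide contribution → 0.1801 μm/a
  chloride contribution → 4.816 μm/a
  ⇒ r_corr(zinc) = 4.996 μm/a
ISO 9224: D(t) = r_corr · t^b with b = 0.813 (zinc, B1)
  D(16) = 4.996 × 16^0.813 = 4.996 × 9.527 = 47.6 μm
  Mass loss = 47.6 μm × 7.14 g/cm³ = 339.9 g·m⁻²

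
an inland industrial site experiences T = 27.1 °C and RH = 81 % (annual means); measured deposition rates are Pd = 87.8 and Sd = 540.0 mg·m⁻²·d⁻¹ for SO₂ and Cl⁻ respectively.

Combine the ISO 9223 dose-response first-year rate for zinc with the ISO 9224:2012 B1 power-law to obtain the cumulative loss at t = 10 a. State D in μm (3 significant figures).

D(10) = 86.0 μm

zinc: T>10 °C ⇒ hinge -0.071·(27.1−10) = -1.2141
  Pd branch = 0.0129·Pd^0.44·e^(0.046·RH+f) = 1.139 μm/a
  Cl⁻ term: 0.0175·540.0^0.57·exp(0.008·81+0.085·27.1) = 12.09
  sum: 1.139 + 12.09 → r_corr = 13.23 μm/a
ISO 9224: D(t) = r_corr · t^b with b = 0.813 (zinc, B1)
  D(10) = 13.23 × 10^0.813 = 13.23 × 6.501 = 85.99 μm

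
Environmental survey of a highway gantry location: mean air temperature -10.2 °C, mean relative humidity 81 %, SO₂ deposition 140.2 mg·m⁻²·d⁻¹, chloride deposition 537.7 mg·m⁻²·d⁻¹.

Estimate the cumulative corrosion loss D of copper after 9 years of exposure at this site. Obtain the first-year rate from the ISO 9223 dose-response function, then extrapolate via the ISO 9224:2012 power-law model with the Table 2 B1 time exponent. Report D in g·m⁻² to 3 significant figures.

D(9) = 31.3 g·m⁻²

copper: temperature factor f = +0.126·(-20.2) = -2.5452
  sulphur-dioxide contribution → 0.1789 μm/a
  chloride contribution → 0.6271 μm/a
  ⇒ r_corr(copper) = 0.8059 μm/a
Power-law: D(9) = r_corr · 9^0.667
  D(9) = 0.8059 × 9^0.667 = 0.8059 × 4.33 = 3.49 μm
  Mass loss = 3.49 μm × 8.96 g/cm³ = 31.27 g·m⁻²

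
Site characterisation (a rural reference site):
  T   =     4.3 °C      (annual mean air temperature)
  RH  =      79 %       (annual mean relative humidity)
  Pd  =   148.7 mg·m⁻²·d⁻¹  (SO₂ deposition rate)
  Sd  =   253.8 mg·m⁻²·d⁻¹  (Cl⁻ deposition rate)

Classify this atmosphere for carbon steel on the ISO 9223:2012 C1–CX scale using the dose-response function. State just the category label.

carbon steel: f(T) = +0.150·(T−10) [T≤10 °C] = -0.8550
  sulphur-dioxide contribution → 49.25 μm/a
  chloride contribution → 50.85 μm/a
  total first-year rate 100.1 μm/a
Category bounds: 80…200 μm/a bracket r_corr ⇒ C5

C5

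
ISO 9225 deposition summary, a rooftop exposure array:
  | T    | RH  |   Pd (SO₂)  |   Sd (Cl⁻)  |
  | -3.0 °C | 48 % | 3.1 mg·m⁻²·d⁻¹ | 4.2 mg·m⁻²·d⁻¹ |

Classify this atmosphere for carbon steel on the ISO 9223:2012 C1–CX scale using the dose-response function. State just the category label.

C2

carbon steel: temperature factor f = +0.150·(-13.0) = -1.9500
  Pd branch = 1.77·Pd^0.52·e^(0.02·RH+f) = 1.184 μm/a
  Cl⁻ term: 0.102·4.2^0.62·exp(0.033·48+0.04·-3.0) = 1.074
  sum: 1.184 + 1.074 → r_corr = 2.258 μm/a
ISO 9223 Table 2 (carbon steel): 1.3 < 2.26 ≤ 25 μm/a ⇒ C2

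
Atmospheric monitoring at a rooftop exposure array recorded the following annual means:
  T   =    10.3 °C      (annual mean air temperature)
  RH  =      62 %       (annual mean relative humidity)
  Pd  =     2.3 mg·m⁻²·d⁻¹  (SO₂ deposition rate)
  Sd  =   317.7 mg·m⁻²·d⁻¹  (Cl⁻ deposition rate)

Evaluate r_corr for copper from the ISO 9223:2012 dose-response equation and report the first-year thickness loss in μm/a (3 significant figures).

copper: temperature factor f = -0.080·(0.3) = -0.0240
  Pd branch = 0.0053·Pd^0.26·e^(0.059·RH+f) = 0.2492 μm/a
  Cl⁻ term: 0.01025·317.7^0.27·exp(0.036·62+0.049·10.3) = 0.7496
  r_corr = 0.2492 + 0.7496 = 0.9988 μm/a

r_corr = 0.999 μm/a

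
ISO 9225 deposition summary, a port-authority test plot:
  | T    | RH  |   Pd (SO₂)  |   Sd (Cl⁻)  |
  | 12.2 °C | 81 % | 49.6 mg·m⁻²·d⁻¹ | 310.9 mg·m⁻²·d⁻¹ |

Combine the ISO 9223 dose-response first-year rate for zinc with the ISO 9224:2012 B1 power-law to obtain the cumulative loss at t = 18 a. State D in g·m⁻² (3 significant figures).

D(18) = 377 g·m⁻²

zinc: T>10 °C ⇒ hinge -0.071·(12.2−10) = -0.1562
  sulphur-dioxide contribution → 2.552 μm/a
  chloride contribution → 2.487 μm/a
  ⇒ r_corr(zinc) = 5.039 μm/a
ISO 9224: D(t) = r_corr · t^b with b = 0.813 (zinc, B1)
  D(18) = 5.039 × 18^0.813 = 5.039 × 10.48 = 52.83 μm
  Mass loss = 52.83 μm × 7.14 g/cm³ = 377.2 g·m⁻²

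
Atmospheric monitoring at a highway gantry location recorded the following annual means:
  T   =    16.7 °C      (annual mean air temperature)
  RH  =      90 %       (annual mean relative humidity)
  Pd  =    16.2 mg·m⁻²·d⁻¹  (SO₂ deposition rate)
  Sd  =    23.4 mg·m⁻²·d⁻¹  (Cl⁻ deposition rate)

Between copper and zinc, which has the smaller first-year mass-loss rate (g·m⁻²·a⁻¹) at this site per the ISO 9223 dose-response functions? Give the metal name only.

copper: T>10 °C ⇒ hinge -0.080·(16.7−10) = -0.5360
  SO₂ term: 0.0053·16.2^0.26·exp(0.059·90-0.5360) = 1.294
  Sd branch = 0.01025·Sd^0.27·e^(0.036·RH+0.049·T) = 1.39 μm/a
  r_corr = 1.294 + 1.39 = 2.684 μm/a
  mass loss = 2.684 μm/a × 8.96 g/cm³ = 24.05 g·m⁻²·a⁻¹
zinc: T>10 °C ⇒ hinge -0.071·(16.7−10) = -0.4757
  SO₂ term: 0.0129·16.2^0.44·exp(0.046·90-0.4757) = 1.715
  Cl⁻ term: 0.0175·23.4^0.57·exp(0.008·90+0.085·16.7) = 0.8967
  sum: 1.715 + 0.8967 → r_corr = 2.611 μm/a
  mass loss = 2.611 μm/a × 7.14 g/cm³ = 18.64 g·m⁻²·a⁻¹
Ordering by g·m⁻²·a⁻¹: copper (24) > zinc (18.6)

zinc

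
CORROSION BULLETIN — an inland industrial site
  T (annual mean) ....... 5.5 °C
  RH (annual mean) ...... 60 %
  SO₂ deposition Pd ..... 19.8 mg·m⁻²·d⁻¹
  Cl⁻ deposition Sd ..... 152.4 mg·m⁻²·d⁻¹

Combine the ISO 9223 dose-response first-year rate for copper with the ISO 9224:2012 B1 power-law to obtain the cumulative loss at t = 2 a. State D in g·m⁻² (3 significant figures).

D(2) = 9.64 g·m⁻²

copper: temperature factor f = +0.126·(-4.5) = -0.5670
  sulphur-dioxide contribution → 0.2252 μm/a
  chloride contribution → 0.4521 μm/a
  total first-year rate 0.6773 μm/a
ISO 9224: D(t) = r_corr · t^b with b = 0.667 (copper, B1)
  D(2) = 0.6773 × 2^0.667 = 0.6773 × 1.588 = 1.075 μm
  Mass loss = 1.075 μm × 8.96 g/cm³ = 9.636 g·m⁻²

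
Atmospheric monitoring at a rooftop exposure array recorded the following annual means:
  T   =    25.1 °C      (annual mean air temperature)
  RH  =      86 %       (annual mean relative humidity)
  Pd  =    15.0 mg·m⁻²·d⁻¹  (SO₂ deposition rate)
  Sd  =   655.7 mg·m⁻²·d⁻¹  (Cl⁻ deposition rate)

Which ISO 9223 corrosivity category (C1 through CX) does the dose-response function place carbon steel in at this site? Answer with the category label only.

carbon steel: temperature factor f = -0.054·(15.1) = -0.8154
  Pd branch = 1.77·Pd^0.52·e^(0.02·RH+f) = 17.88 μm/a
  Sd branch = 0.102·Sd^0.62·e^(0.033·RH+0.04·T) = 265.2 μm/a
  r_corr = 17.88 + 265.2 = 283 μm/a
Category bounds: 200…700 μm/a bracket r_corr ⇒ CX

CX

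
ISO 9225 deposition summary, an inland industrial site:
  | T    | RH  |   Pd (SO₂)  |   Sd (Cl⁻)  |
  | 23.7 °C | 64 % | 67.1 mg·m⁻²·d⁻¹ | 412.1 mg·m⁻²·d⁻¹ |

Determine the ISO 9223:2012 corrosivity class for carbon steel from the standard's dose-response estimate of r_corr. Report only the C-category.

carbon steel: f(T) = -0.054·(T−10) [T>10 °C] = -0.7398
  SO₂ term: 1.77·67.1^0.52·exp(0.02·64-0.7398) = 27.07
  Sd branch = 0.102·Sd^0.62·e^(0.033·RH+0.04·T) = 90.96 μm/a
  r_corr = 27.07 + 90.96 = 118 μm/a
Category bounds: 80…200 μm/a bracket r_corr ⇒ C5

C5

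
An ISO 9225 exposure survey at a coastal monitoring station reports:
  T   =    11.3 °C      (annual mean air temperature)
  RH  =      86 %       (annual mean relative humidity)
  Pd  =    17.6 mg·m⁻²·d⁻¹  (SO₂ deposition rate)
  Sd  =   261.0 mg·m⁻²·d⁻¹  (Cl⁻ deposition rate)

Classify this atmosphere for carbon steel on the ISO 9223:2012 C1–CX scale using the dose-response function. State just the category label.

C5

carbon steel: temperature factor f = -0.054·(1.3) = -0.0702
  SO₂ term: 1.77·17.6^0.52·exp(0.02·86-0.0702) = 40.94
  Cl⁻ term: 0.102·261.0^0.62·exp(0.033·86+0.04·11.3) = 86.25
  sum: 40.94 + 86.25 → r_corr = 127.2 μm/a
127 μm/a falls in (80, 200] for carbon steel → category C5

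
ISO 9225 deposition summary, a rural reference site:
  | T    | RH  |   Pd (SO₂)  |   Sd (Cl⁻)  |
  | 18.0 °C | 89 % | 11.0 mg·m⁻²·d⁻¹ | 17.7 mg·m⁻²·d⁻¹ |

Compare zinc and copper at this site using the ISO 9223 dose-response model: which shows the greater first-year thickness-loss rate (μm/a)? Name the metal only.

zinc: f(T) = -0.071·(T−10) [T>10 °C] = -0.5680
  SO₂ term: 0.0129·11.0^0.44·exp(0.046·89-0.5680) = 1.259
  Cl⁻ term: 0.0175·17.7^0.57·exp(0.008·89+0.085·18.0) = 0.8474
  r_corr = 1.259 + 0.8474 = 2.107 μm/a
copper: temperature factor f = -0.080·(8.0) = -0.6400
  Pd branch = 0.0053·Pd^0.26·e^(0.059·RH+f) = 0.9944 μm/a
  Sd branch = 0.01025·Sd^0.27·e^(0.036·RH+0.049·T) = 1.325 μm/a
  r_corr = 0.9944 + 1.325 = 2.319 μm/a
Ordering by μm/a: copper (2.32) > zinc (2.11)

copper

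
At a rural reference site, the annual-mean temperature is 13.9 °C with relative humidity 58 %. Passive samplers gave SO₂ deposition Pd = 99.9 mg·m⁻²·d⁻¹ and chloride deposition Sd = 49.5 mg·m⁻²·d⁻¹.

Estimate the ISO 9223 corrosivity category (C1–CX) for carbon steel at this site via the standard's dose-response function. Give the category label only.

C4

carbon steel: T>10 °C ⇒ hinge -0.054·(13.9−10) = -0.2106
  SO₂ term: 1.77·99.9^0.52·exp(0.02·58-0.2106) = 50.13
  Sd branch = 0.102·Sd^0.62·e^(0.033·RH+0.04·T) = 13.55 μm/a
  sum: 50.13 + 13.55 → r_corr = 63.68 μm/a
63.7 μm/a falls in (50, 80] for carbon steel → category C4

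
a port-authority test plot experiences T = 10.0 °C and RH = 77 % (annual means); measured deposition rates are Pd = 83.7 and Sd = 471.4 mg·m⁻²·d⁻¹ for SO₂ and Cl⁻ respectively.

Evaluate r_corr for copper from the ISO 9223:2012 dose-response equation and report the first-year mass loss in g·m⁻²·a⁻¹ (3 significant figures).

copper: f(T) = +0.126·(T−10) [T≤10 °C] = +0.0000
  Pd branch = 0.0053·Pd^0.26·e^(0.059·RH+f) = 1.575 μm/a
  Sd branch = 0.01025·Sd^0.27·e^(0.036·RH+0.049·T) = 1.41 μm/a
  sum: 1.575 + 1.41 → r_corr = 2.985 μm/a
Convert to mass loss: 2.985 μm/a × 8.96 g/cm³ = 26.74 g·m⁻²·a⁻¹

r_corr = 26.7 g·m⁻²·a⁻¹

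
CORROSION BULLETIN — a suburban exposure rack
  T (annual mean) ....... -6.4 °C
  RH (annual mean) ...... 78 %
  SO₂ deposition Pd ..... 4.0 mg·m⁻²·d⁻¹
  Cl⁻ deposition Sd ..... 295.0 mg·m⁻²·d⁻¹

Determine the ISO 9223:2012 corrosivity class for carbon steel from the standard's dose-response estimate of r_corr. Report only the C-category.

carbon steel: temperature factor f = +0.150·(-16.4) = -2.4600
  sulphur-dioxide contribution → 1.48 μm/a
  chloride contribution → 35.2 μm/a
  total first-year rate 36.68 μm/a
36.7 μm/a falls in (25, 50] for carbon steel → category C3

C3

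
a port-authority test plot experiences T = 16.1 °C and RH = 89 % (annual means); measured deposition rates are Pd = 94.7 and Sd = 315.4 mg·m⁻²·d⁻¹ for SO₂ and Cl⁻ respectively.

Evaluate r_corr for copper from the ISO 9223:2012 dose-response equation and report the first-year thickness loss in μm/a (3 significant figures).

r_corr = 4.65 μm/a

copper: f(T) = -0.080·(T−10) [T>10 °C] = -0.4880
  SO₂ term: 0.0053·94.7^0.26·exp(0.059·89-0.4880) = 2.026
  Sd branch = 0.01025·Sd^0.27·e^(0.036·RH+0.049·T) = 2.627 μm/a
  r_corr = 2.026 + 2.627 = 4.653 μm/a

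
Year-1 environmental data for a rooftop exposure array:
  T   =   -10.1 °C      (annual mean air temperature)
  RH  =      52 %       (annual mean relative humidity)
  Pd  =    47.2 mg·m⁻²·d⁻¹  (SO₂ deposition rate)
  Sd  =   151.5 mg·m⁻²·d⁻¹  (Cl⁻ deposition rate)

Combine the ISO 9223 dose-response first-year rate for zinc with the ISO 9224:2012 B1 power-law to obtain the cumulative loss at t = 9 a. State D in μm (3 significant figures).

zinc: T≤10 °C ⇒ hinge +0.038·(-10.1−10) = -0.7638
  SO₂ term: 0.0129·47.2^0.44·exp(0.046·52-0.7638) = 0.3583
  Cl⁻ term: 0.0175·151.5^0.57·exp(0.008·52+0.085·-10.1) = 0.1967
  r_corr = 0.3583 + 0.1967 = 0.5549 μm/a
Power-law: D(9) = r_corr · 9^0.813
  D(9) = 0.5549 × 9^0.813 = 0.5549 × 5.968 = 3.312 μm

D(9) = 3.31 μm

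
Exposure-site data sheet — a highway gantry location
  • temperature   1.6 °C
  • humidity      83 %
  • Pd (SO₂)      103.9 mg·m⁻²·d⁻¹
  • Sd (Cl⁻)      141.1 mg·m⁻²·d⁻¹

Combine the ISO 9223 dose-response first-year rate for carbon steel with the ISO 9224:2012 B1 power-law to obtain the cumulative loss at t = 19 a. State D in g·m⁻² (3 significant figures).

carbon steel: f(T) = +0.150·(T−10) [T≤10 °C] = -1.2600
  SO₂ term: 1.77·103.9^0.52·exp(0.02·83-1.2600) = 29.53
  Cl⁻ term: 0.102·141.1^0.62·exp(0.033·83+0.04·1.6) = 36.19
  r_corr = 29.53 + 36.19 = 65.73 μm/a
Power-law: D(19) = r_corr · 19^0.523
  D(19) = 65.73 × 19^0.523 = 65.73 × 4.664 = 306.6 μm
  Mass loss = 306.6 μm × 7.85 g/cm³ = 2407 g·m⁻²

D(19) = 2.41e+03 g·m⁻²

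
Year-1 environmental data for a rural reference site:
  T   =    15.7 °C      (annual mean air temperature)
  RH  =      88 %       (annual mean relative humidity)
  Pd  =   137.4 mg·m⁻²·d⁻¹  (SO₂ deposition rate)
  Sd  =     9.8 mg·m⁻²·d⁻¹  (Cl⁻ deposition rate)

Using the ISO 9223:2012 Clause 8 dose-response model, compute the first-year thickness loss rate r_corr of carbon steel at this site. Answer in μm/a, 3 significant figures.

r_corr = 112 μm/a

carbon steel: temperature factor f = -0.054·(5.7) = -0.3078
  SO₂ term: 1.77·137.4^0.52·exp(0.02·88-0.3078) = 97.82
  Sd branch = 0.102·Sd^0.62·e^(0.033·RH+0.04·T) = 14.36 μm/a
  r_corr = 97.82 + 14.36 = 112.2 μm/a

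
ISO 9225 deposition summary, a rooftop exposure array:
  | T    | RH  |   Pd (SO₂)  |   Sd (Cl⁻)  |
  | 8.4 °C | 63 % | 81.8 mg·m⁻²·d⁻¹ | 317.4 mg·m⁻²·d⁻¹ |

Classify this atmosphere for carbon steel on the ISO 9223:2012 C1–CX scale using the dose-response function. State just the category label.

carbon steel: T≤10 °C ⇒ hinge +0.150·(8.4−10) = -0.2400
  SO₂ term: 1.77·81.8^0.52·exp(0.02·63-0.2400) = 48.48
  Cl⁻ term: 0.102·317.4^0.62·exp(0.033·63+0.04·8.4) = 40.59
  sum: 48.48 + 40.59 → r_corr = 89.07 μm/a
89.1 μm/a falls in (80, 200] for carbon steel → category C5

C5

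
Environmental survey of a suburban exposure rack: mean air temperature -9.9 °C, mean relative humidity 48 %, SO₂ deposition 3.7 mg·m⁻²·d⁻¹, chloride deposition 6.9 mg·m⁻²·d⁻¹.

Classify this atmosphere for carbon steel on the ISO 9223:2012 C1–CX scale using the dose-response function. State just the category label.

C2

carbon steel: temperature factor f = +0.150·(-19.9) = -2.9850
  SO₂ term: 1.77·3.7^0.52·exp(0.02·48-2.9850) = 0.4613
  Sd branch = 0.102·Sd^0.62·e^(0.033·RH+0.04·T) = 1.108 μm/a
  sum: 0.4613 + 1.108 → r_corr = 1.57 μm/a
1.57 μm/a falls in (1.3, 25] for carbon steel → category C2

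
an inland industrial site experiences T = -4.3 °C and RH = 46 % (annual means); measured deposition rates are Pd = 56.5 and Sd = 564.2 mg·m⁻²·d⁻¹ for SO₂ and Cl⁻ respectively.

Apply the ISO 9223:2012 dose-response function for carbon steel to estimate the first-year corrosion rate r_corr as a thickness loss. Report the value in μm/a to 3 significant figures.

carbon steel: temperature factor f = +0.150·(-14.3) = -2.1450
  SO₂ term: 1.77·56.5^0.52·exp(0.02·46-2.1450) = 4.237
  Cl⁻ term: 0.102·564.2^0.62·exp(0.033·46+0.04·-4.3) = 19.91
  r_corr = 4.237 + 19.91 = 24.15 μm/a

r_corr = 24.1 μm/a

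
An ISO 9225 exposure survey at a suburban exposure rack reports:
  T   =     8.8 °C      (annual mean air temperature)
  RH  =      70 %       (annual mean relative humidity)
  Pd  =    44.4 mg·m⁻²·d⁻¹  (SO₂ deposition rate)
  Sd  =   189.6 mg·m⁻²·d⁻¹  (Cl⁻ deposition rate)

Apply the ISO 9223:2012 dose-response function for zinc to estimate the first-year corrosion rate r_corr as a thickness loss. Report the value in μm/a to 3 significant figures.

zinc: temperature factor f = +0.038·(-1.2) = -0.0456
  SO₂ term: 0.0129·44.4^0.44·exp(0.046·70-0.0456) = 1.637
  Cl⁻ term: 0.0175·189.6^0.57·exp(0.008·70+0.085·8.8) = 1.287
  sum: 1.637 + 1.287 → r_corr = 2.924 μm/a

r_corr = 2.92 μm/a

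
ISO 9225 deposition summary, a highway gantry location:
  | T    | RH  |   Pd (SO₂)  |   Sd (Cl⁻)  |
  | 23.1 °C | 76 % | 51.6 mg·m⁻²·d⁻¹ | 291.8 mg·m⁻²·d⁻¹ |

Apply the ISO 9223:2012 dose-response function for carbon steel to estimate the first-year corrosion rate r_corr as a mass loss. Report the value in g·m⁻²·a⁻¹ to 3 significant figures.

r_corr = 1.08e+03 g·m⁻²·a⁻¹

carbon steel: temperature factor f = -0.054·(13.1) = -0.7074
  Pd branch = 1.77·Pd^0.52·e^(0.02·RH+f) = 31.01 μm/a
  Sd branch = 0.102·Sd^0.62·e^(0.033·RH+0.04·T) = 106.5 μm/a
  r_corr = 31.01 + 106.5 = 137.5 μm/a
Convert to mass loss: 137.5 μm/a × 7.85 g/cm³ = 1080 g·m⁻²·a⁻¹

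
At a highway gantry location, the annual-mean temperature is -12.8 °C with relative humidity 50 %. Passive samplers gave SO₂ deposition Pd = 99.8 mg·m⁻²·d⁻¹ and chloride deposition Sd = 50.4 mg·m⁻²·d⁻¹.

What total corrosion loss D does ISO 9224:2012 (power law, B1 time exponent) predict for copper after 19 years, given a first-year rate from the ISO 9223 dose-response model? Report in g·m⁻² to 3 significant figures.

D(19) = 7.30 g·m⁻²

copper: temperature factor f = +0.126·(-22.8) = -2.8728
  Pd branch = 0.0053·Pd^0.26·e^(0.059·RH+f) = 0.01895 μm/a
  Sd branch = 0.01025·Sd^0.27·e^(0.036·RH+0.049·T) = 0.09544 μm/a
  sum: 0.01895 + 0.09544 → r_corr = 0.1144 μm/a
Long-term exponent b (ISO 9224 Table 2, B1) = 0.667
  D(19) = 0.1144 × 19^0.667 = 0.1144 × 7.127 = 0.8153 μm
  Mass loss = 0.8153 μm × 8.96 g/cm³ = 7.305 g·m⁻²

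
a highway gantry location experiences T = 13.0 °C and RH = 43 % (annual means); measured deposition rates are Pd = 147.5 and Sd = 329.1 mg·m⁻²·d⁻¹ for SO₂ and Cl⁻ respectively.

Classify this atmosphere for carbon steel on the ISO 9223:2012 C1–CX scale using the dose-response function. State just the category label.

carbon steel: temperature factor f = -0.054·(3.0) = -0.1620
  sulphur-dioxide contribution → 47.74 μm/a
  chloride contribution → 25.79 μm/a
  ⇒ r_corr(carbon steel) = 73.53 μm/a
Category bounds: 50…80 μm/a bracket r_corr ⇒ C4

C4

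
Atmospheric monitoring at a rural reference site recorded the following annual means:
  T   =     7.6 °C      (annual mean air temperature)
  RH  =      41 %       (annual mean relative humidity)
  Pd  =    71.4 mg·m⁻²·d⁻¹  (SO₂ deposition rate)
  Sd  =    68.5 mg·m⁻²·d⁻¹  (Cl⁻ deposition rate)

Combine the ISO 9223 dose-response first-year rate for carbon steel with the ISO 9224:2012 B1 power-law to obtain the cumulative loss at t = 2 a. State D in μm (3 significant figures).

carbon steel: T≤10 °C ⇒ hinge +0.150·(7.6−10) = -0.3600
  Pd branch = 1.77·Pd^0.52·e^(0.02·RH+f) = 25.8 μm/a
  Sd branch = 0.102·Sd^0.62·e^(0.033·RH+0.04·T) = 7.351 μm/a
  r_corr = 25.8 + 7.351 = 33.15 μm/a
Long-term exponent b (ISO 9224 Table 2, B1) = 0.523
  D(2) = 33.15 × 2^0.523 = 33.15 × 1.437 = 47.64 μm

D(2) = 47.6 μm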